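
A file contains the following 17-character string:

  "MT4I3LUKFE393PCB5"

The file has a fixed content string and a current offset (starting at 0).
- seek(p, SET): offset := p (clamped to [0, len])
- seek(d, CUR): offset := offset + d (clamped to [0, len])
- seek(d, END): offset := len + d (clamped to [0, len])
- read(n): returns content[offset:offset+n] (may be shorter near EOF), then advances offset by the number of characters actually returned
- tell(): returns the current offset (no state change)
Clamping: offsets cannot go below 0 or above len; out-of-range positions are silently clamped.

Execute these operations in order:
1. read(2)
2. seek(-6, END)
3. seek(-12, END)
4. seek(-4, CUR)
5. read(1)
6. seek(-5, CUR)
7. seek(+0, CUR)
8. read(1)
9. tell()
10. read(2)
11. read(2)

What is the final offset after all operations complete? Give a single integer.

Answer: 5

Derivation:
After 1 (read(2)): returned 'MT', offset=2
After 2 (seek(-6, END)): offset=11
After 3 (seek(-12, END)): offset=5
After 4 (seek(-4, CUR)): offset=1
After 5 (read(1)): returned 'T', offset=2
After 6 (seek(-5, CUR)): offset=0
After 7 (seek(+0, CUR)): offset=0
After 8 (read(1)): returned 'M', offset=1
After 9 (tell()): offset=1
After 10 (read(2)): returned 'T4', offset=3
After 11 (read(2)): returned 'I3', offset=5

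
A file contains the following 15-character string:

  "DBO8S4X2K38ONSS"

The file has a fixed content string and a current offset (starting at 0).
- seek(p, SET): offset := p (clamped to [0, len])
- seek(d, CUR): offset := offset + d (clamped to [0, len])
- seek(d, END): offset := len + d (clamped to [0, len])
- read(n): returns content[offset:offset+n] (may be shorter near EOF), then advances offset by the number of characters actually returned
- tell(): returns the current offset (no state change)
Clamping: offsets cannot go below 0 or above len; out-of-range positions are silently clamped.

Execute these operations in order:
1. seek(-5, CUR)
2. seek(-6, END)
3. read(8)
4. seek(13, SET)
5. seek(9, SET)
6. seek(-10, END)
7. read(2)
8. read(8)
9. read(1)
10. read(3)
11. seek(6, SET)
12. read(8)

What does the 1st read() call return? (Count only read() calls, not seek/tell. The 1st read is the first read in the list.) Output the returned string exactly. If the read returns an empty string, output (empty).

After 1 (seek(-5, CUR)): offset=0
After 2 (seek(-6, END)): offset=9
After 3 (read(8)): returned '38ONSS', offset=15
After 4 (seek(13, SET)): offset=13
After 5 (seek(9, SET)): offset=9
After 6 (seek(-10, END)): offset=5
After 7 (read(2)): returned '4X', offset=7
After 8 (read(8)): returned '2K38ONSS', offset=15
After 9 (read(1)): returned '', offset=15
After 10 (read(3)): returned '', offset=15
After 11 (seek(6, SET)): offset=6
After 12 (read(8)): returned 'X2K38ONS', offset=14

Answer: 38ONSS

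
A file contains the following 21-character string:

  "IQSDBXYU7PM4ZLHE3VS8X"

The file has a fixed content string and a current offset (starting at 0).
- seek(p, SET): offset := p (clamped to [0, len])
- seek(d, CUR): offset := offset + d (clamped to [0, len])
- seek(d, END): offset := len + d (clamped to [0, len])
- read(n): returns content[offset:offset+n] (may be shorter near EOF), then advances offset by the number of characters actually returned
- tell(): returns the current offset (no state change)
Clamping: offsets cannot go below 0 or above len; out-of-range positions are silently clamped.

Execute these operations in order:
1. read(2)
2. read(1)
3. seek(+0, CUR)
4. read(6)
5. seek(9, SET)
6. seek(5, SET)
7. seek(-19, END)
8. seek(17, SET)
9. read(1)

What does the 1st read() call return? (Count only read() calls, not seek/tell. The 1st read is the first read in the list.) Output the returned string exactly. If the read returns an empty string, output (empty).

Answer: IQ

Derivation:
After 1 (read(2)): returned 'IQ', offset=2
After 2 (read(1)): returned 'S', offset=3
After 3 (seek(+0, CUR)): offset=3
After 4 (read(6)): returned 'DBXYU7', offset=9
After 5 (seek(9, SET)): offset=9
After 6 (seek(5, SET)): offset=5
After 7 (seek(-19, END)): offset=2
After 8 (seek(17, SET)): offset=17
After 9 (read(1)): returned 'V', offset=18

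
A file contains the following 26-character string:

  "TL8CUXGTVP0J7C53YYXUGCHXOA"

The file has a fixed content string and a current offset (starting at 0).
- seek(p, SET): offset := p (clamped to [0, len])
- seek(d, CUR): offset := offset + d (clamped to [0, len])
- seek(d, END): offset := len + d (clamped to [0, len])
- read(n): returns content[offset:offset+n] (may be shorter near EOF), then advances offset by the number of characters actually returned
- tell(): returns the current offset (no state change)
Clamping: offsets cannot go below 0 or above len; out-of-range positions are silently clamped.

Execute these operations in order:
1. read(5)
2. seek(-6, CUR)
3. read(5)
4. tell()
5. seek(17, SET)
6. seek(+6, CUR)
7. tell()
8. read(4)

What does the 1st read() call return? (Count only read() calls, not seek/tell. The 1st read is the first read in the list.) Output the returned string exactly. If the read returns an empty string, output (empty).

After 1 (read(5)): returned 'TL8CU', offset=5
After 2 (seek(-6, CUR)): offset=0
After 3 (read(5)): returned 'TL8CU', offset=5
After 4 (tell()): offset=5
After 5 (seek(17, SET)): offset=17
After 6 (seek(+6, CUR)): offset=23
After 7 (tell()): offset=23
After 8 (read(4)): returned 'XOA', offset=26

Answer: TL8CU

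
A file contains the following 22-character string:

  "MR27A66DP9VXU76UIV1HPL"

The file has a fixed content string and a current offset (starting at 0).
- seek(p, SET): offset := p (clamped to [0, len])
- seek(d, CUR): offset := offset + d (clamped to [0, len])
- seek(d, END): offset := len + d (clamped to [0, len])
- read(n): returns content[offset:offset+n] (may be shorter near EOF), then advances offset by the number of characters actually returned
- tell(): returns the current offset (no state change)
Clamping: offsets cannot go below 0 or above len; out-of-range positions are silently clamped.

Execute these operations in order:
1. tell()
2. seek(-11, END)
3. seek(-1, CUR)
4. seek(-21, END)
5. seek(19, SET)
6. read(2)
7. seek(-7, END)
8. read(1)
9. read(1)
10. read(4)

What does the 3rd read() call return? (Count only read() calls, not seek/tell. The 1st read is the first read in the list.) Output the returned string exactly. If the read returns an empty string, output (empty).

Answer: I

Derivation:
After 1 (tell()): offset=0
After 2 (seek(-11, END)): offset=11
After 3 (seek(-1, CUR)): offset=10
After 4 (seek(-21, END)): offset=1
After 5 (seek(19, SET)): offset=19
After 6 (read(2)): returned 'HP', offset=21
After 7 (seek(-7, END)): offset=15
After 8 (read(1)): returned 'U', offset=16
After 9 (read(1)): returned 'I', offset=17
After 10 (read(4)): returned 'V1HP', offset=21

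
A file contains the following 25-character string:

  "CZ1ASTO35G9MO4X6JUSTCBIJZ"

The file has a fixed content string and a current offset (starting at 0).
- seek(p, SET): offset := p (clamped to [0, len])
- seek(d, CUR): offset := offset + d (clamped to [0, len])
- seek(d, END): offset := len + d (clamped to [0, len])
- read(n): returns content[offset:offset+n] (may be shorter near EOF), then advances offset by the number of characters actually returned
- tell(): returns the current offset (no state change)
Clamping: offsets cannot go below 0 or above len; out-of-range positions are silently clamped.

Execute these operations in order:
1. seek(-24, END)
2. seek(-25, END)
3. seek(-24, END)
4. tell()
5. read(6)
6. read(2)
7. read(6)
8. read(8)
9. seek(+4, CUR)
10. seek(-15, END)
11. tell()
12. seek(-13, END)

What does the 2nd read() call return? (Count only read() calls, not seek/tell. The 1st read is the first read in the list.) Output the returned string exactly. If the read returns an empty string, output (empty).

After 1 (seek(-24, END)): offset=1
After 2 (seek(-25, END)): offset=0
After 3 (seek(-24, END)): offset=1
After 4 (tell()): offset=1
After 5 (read(6)): returned 'Z1ASTO', offset=7
After 6 (read(2)): returned '35', offset=9
After 7 (read(6)): returned 'G9MO4X', offset=15
After 8 (read(8)): returned '6JUSTCBI', offset=23
After 9 (seek(+4, CUR)): offset=25
After 10 (seek(-15, END)): offset=10
After 11 (tell()): offset=10
After 12 (seek(-13, END)): offset=12

Answer: 35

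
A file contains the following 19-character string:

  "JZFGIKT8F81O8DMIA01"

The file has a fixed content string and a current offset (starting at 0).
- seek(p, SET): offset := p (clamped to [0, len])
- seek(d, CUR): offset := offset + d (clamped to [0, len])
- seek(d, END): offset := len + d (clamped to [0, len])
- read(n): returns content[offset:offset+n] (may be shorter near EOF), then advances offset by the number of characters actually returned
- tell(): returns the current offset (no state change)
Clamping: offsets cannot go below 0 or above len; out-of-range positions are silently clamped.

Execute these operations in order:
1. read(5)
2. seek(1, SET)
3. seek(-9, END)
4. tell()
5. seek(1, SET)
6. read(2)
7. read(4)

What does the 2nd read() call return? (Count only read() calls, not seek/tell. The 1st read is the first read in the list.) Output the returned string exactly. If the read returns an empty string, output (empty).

Answer: ZF

Derivation:
After 1 (read(5)): returned 'JZFGI', offset=5
After 2 (seek(1, SET)): offset=1
After 3 (seek(-9, END)): offset=10
After 4 (tell()): offset=10
After 5 (seek(1, SET)): offset=1
After 6 (read(2)): returned 'ZF', offset=3
After 7 (read(4)): returned 'GIKT', offset=7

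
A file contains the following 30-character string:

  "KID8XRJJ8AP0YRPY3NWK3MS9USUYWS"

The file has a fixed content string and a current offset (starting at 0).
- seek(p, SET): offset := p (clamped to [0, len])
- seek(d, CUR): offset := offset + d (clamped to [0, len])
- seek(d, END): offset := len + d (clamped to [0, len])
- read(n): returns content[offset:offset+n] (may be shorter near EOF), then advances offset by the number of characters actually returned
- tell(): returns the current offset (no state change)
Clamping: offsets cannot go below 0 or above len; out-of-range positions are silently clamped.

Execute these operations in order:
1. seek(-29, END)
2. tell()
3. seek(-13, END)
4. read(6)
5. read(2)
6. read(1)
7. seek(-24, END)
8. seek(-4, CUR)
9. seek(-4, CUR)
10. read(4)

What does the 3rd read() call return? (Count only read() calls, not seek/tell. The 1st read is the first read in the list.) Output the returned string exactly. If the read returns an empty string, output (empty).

After 1 (seek(-29, END)): offset=1
After 2 (tell()): offset=1
After 3 (seek(-13, END)): offset=17
After 4 (read(6)): returned 'NWK3MS', offset=23
After 5 (read(2)): returned '9U', offset=25
After 6 (read(1)): returned 'S', offset=26
After 7 (seek(-24, END)): offset=6
After 8 (seek(-4, CUR)): offset=2
After 9 (seek(-4, CUR)): offset=0
After 10 (read(4)): returned 'KID8', offset=4

Answer: S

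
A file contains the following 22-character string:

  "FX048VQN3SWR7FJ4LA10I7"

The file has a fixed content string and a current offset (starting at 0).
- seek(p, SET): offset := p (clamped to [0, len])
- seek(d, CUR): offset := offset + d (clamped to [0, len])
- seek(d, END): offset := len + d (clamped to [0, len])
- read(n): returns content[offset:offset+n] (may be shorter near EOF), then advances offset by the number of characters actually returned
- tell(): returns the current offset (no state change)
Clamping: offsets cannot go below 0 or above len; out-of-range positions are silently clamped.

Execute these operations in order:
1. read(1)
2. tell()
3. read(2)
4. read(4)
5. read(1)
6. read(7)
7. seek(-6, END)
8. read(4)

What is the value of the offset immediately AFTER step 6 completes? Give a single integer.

After 1 (read(1)): returned 'F', offset=1
After 2 (tell()): offset=1
After 3 (read(2)): returned 'X0', offset=3
After 4 (read(4)): returned '48VQ', offset=7
After 5 (read(1)): returned 'N', offset=8
After 6 (read(7)): returned '3SWR7FJ', offset=15

Answer: 15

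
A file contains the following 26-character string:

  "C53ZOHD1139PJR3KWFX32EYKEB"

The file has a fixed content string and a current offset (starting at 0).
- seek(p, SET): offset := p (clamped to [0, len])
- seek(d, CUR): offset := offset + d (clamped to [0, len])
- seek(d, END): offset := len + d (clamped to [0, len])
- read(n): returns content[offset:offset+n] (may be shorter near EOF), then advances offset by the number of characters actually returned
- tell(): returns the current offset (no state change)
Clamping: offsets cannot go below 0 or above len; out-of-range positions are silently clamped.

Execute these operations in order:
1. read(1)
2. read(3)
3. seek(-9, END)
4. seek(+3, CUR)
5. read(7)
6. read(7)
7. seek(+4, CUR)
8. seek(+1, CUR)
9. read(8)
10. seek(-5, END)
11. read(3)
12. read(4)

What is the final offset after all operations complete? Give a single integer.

Answer: 26

Derivation:
After 1 (read(1)): returned 'C', offset=1
After 2 (read(3)): returned '53Z', offset=4
After 3 (seek(-9, END)): offset=17
After 4 (seek(+3, CUR)): offset=20
After 5 (read(7)): returned '2EYKEB', offset=26
After 6 (read(7)): returned '', offset=26
After 7 (seek(+4, CUR)): offset=26
After 8 (seek(+1, CUR)): offset=26
After 9 (read(8)): returned '', offset=26
After 10 (seek(-5, END)): offset=21
After 11 (read(3)): returned 'EYK', offset=24
After 12 (read(4)): returned 'EB', offset=26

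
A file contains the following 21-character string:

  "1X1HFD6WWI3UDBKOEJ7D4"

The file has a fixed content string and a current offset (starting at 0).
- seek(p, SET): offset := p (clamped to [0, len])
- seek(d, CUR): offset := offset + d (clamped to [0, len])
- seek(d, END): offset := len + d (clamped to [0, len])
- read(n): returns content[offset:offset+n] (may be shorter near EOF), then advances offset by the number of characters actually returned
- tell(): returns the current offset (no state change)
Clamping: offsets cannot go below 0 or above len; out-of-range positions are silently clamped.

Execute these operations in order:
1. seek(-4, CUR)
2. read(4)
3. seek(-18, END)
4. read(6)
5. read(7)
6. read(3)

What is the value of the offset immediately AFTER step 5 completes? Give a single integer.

Answer: 16

Derivation:
After 1 (seek(-4, CUR)): offset=0
After 2 (read(4)): returned '1X1H', offset=4
After 3 (seek(-18, END)): offset=3
After 4 (read(6)): returned 'HFD6WW', offset=9
After 5 (read(7)): returned 'I3UDBKO', offset=16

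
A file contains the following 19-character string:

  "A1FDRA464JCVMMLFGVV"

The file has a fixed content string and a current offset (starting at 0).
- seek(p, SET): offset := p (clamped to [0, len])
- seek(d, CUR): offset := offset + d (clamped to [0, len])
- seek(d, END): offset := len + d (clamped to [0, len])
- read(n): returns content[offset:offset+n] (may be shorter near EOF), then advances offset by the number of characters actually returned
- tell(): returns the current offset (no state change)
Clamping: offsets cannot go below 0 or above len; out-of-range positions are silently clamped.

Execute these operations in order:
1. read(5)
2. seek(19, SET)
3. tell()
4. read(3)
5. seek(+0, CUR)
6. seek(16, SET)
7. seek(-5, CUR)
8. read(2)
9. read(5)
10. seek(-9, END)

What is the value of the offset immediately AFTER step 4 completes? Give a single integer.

After 1 (read(5)): returned 'A1FDR', offset=5
After 2 (seek(19, SET)): offset=19
After 3 (tell()): offset=19
After 4 (read(3)): returned '', offset=19

Answer: 19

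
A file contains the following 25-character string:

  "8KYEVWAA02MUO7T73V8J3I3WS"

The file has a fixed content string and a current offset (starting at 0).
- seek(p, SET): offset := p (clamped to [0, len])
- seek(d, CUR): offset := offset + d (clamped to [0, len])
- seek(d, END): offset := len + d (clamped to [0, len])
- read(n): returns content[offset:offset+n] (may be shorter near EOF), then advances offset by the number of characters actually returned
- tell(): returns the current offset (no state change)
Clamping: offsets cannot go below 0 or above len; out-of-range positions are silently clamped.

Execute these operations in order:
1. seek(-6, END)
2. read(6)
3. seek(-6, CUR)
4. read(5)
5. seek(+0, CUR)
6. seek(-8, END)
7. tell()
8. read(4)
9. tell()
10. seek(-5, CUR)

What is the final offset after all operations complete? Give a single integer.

Answer: 16

Derivation:
After 1 (seek(-6, END)): offset=19
After 2 (read(6)): returned 'J3I3WS', offset=25
After 3 (seek(-6, CUR)): offset=19
After 4 (read(5)): returned 'J3I3W', offset=24
After 5 (seek(+0, CUR)): offset=24
After 6 (seek(-8, END)): offset=17
After 7 (tell()): offset=17
After 8 (read(4)): returned 'V8J3', offset=21
After 9 (tell()): offset=21
After 10 (seek(-5, CUR)): offset=16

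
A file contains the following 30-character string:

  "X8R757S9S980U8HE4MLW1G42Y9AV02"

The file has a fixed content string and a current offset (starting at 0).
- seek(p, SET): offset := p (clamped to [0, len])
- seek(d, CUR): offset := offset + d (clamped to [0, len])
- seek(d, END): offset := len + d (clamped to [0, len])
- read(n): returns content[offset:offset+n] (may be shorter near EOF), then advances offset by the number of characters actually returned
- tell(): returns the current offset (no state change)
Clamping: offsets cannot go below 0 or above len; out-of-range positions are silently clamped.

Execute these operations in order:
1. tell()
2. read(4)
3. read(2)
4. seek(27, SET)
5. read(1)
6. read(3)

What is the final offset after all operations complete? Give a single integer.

Answer: 30

Derivation:
After 1 (tell()): offset=0
After 2 (read(4)): returned 'X8R7', offset=4
After 3 (read(2)): returned '57', offset=6
After 4 (seek(27, SET)): offset=27
After 5 (read(1)): returned 'V', offset=28
After 6 (read(3)): returned '02', offset=30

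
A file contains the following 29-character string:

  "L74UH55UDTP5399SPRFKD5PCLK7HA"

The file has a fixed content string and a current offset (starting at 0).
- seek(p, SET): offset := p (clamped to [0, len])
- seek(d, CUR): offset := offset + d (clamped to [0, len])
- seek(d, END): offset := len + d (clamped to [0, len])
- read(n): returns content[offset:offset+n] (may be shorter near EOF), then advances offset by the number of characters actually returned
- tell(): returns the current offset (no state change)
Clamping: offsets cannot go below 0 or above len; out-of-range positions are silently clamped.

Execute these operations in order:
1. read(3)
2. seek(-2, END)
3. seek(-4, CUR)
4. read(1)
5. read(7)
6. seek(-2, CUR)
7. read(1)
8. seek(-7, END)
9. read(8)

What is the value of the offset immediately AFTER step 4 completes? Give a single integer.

After 1 (read(3)): returned 'L74', offset=3
After 2 (seek(-2, END)): offset=27
After 3 (seek(-4, CUR)): offset=23
After 4 (read(1)): returned 'C', offset=24

Answer: 24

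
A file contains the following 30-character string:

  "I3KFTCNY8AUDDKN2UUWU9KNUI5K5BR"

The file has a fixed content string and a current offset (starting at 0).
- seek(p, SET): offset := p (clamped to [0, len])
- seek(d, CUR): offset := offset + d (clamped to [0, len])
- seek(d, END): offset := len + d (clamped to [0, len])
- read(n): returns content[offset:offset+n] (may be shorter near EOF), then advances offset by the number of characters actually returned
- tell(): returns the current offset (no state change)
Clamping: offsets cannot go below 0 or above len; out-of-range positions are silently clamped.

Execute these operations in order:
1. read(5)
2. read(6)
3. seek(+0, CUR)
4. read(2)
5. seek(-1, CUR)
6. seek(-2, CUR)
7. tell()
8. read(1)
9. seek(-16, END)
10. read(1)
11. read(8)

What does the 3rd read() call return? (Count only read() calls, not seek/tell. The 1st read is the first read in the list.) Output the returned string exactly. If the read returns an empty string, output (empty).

After 1 (read(5)): returned 'I3KFT', offset=5
After 2 (read(6)): returned 'CNY8AU', offset=11
After 3 (seek(+0, CUR)): offset=11
After 4 (read(2)): returned 'DD', offset=13
After 5 (seek(-1, CUR)): offset=12
After 6 (seek(-2, CUR)): offset=10
After 7 (tell()): offset=10
After 8 (read(1)): returned 'U', offset=11
After 9 (seek(-16, END)): offset=14
After 10 (read(1)): returned 'N', offset=15
After 11 (read(8)): returned '2UUWU9KN', offset=23

Answer: DD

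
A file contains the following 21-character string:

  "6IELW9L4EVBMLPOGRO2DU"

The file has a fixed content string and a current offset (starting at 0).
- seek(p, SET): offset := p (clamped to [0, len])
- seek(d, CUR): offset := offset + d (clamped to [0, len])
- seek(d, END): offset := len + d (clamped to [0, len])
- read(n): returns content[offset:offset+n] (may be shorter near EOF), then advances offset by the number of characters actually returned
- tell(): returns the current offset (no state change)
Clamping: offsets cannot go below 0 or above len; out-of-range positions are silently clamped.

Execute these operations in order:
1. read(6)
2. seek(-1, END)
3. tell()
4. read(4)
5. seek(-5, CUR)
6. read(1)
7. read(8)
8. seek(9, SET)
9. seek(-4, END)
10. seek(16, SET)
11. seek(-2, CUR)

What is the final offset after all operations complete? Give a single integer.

Answer: 14

Derivation:
After 1 (read(6)): returned '6IELW9', offset=6
After 2 (seek(-1, END)): offset=20
After 3 (tell()): offset=20
After 4 (read(4)): returned 'U', offset=21
After 5 (seek(-5, CUR)): offset=16
After 6 (read(1)): returned 'R', offset=17
After 7 (read(8)): returned 'O2DU', offset=21
After 8 (seek(9, SET)): offset=9
After 9 (seek(-4, END)): offset=17
After 10 (seek(16, SET)): offset=16
After 11 (seek(-2, CUR)): offset=14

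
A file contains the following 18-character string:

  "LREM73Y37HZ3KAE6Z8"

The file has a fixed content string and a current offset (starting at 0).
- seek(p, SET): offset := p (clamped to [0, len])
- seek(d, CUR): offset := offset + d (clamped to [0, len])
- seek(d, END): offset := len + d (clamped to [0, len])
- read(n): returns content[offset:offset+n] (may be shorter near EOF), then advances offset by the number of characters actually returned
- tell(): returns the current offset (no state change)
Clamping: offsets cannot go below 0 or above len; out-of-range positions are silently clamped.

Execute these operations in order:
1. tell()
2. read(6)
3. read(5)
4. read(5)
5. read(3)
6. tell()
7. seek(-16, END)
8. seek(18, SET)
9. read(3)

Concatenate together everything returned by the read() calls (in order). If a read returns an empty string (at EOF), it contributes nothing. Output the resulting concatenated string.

After 1 (tell()): offset=0
After 2 (read(6)): returned 'LREM73', offset=6
After 3 (read(5)): returned 'Y37HZ', offset=11
After 4 (read(5)): returned '3KAE6', offset=16
After 5 (read(3)): returned 'Z8', offset=18
After 6 (tell()): offset=18
After 7 (seek(-16, END)): offset=2
After 8 (seek(18, SET)): offset=18
After 9 (read(3)): returned '', offset=18

Answer: LREM73Y37HZ3KAE6Z8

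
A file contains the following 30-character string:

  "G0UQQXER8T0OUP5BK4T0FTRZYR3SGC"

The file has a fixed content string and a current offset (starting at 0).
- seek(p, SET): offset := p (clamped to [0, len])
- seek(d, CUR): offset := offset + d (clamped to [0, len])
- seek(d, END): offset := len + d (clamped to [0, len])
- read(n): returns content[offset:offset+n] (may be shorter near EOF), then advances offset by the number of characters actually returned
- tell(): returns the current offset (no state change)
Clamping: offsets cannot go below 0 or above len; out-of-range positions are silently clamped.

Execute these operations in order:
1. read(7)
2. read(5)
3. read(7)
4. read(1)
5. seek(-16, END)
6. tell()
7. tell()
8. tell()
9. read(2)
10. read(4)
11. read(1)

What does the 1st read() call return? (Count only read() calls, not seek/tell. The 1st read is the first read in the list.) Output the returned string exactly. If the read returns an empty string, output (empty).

After 1 (read(7)): returned 'G0UQQXE', offset=7
After 2 (read(5)): returned 'R8T0O', offset=12
After 3 (read(7)): returned 'UP5BK4T', offset=19
After 4 (read(1)): returned '0', offset=20
After 5 (seek(-16, END)): offset=14
After 6 (tell()): offset=14
After 7 (tell()): offset=14
After 8 (tell()): offset=14
After 9 (read(2)): returned '5B', offset=16
After 10 (read(4)): returned 'K4T0', offset=20
After 11 (read(1)): returned 'F', offset=21

Answer: G0UQQXE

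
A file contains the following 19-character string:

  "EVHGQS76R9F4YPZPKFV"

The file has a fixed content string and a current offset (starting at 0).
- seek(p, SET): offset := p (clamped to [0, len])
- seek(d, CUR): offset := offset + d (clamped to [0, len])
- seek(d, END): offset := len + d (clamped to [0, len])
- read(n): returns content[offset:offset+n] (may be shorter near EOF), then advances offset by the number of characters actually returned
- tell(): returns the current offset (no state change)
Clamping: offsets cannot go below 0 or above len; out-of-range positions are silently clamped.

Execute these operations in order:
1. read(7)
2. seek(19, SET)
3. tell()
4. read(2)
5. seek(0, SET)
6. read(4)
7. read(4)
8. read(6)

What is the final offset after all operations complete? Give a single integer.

After 1 (read(7)): returned 'EVHGQS7', offset=7
After 2 (seek(19, SET)): offset=19
After 3 (tell()): offset=19
After 4 (read(2)): returned '', offset=19
After 5 (seek(0, SET)): offset=0
After 6 (read(4)): returned 'EVHG', offset=4
After 7 (read(4)): returned 'QS76', offset=8
After 8 (read(6)): returned 'R9F4YP', offset=14

Answer: 14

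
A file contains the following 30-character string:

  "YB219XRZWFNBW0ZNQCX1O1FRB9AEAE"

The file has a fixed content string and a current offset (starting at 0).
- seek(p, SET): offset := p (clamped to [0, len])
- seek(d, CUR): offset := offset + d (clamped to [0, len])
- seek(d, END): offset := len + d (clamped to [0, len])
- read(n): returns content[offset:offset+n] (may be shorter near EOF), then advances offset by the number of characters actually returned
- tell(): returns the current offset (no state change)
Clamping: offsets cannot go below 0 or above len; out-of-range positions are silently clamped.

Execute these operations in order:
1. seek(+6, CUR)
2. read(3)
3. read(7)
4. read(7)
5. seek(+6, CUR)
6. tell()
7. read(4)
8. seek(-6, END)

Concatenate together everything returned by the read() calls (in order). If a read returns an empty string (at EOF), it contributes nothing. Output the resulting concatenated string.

After 1 (seek(+6, CUR)): offset=6
After 2 (read(3)): returned 'RZW', offset=9
After 3 (read(7)): returned 'FNBW0ZN', offset=16
After 4 (read(7)): returned 'QCX1O1F', offset=23
After 5 (seek(+6, CUR)): offset=29
After 6 (tell()): offset=29
After 7 (read(4)): returned 'E', offset=30
After 8 (seek(-6, END)): offset=24

Answer: RZWFNBW0ZNQCX1O1FE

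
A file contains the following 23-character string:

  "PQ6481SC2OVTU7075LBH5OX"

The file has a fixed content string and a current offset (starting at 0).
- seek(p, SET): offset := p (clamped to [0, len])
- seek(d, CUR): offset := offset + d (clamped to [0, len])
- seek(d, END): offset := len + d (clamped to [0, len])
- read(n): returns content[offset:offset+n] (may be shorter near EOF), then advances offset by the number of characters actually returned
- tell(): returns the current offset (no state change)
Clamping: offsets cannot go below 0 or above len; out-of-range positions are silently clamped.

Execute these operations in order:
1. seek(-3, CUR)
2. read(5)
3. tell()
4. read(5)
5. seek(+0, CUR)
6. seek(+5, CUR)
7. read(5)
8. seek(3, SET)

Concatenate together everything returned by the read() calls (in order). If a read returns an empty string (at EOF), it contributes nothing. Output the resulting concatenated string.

Answer: PQ6481SC2O75LBH

Derivation:
After 1 (seek(-3, CUR)): offset=0
After 2 (read(5)): returned 'PQ648', offset=5
After 3 (tell()): offset=5
After 4 (read(5)): returned '1SC2O', offset=10
After 5 (seek(+0, CUR)): offset=10
After 6 (seek(+5, CUR)): offset=15
After 7 (read(5)): returned '75LBH', offset=20
After 8 (seek(3, SET)): offset=3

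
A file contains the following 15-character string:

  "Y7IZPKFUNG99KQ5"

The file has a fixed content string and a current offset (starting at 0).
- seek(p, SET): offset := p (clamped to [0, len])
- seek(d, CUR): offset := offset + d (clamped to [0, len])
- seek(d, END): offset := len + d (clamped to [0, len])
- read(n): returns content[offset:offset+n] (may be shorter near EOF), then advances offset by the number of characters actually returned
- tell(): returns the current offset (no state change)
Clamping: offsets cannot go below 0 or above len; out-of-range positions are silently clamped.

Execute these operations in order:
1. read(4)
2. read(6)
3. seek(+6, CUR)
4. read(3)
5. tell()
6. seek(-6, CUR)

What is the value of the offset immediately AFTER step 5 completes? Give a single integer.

After 1 (read(4)): returned 'Y7IZ', offset=4
After 2 (read(6)): returned 'PKFUNG', offset=10
After 3 (seek(+6, CUR)): offset=15
After 4 (read(3)): returned '', offset=15
After 5 (tell()): offset=15

Answer: 15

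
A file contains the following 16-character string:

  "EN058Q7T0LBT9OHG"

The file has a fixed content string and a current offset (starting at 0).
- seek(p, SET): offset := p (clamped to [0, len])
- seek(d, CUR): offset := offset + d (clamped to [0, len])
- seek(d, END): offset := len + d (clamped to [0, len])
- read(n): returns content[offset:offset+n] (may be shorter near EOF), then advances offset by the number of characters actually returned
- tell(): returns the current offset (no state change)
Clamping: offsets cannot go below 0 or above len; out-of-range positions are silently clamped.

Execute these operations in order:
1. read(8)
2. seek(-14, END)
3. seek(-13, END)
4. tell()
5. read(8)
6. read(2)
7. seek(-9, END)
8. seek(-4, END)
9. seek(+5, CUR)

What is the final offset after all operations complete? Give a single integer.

After 1 (read(8)): returned 'EN058Q7T', offset=8
After 2 (seek(-14, END)): offset=2
After 3 (seek(-13, END)): offset=3
After 4 (tell()): offset=3
After 5 (read(8)): returned '58Q7T0LB', offset=11
After 6 (read(2)): returned 'T9', offset=13
After 7 (seek(-9, END)): offset=7
After 8 (seek(-4, END)): offset=12
After 9 (seek(+5, CUR)): offset=16

Answer: 16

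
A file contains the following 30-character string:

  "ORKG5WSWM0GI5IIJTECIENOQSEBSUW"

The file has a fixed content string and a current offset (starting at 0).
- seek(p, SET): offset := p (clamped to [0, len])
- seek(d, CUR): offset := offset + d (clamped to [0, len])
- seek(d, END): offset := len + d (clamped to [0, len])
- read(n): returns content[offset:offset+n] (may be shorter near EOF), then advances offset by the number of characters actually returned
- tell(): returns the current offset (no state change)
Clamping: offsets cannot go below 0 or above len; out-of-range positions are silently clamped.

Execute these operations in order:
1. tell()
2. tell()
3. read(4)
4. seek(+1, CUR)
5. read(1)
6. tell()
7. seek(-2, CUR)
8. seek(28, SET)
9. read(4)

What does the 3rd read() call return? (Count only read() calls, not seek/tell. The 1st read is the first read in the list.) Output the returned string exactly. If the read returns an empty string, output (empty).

After 1 (tell()): offset=0
After 2 (tell()): offset=0
After 3 (read(4)): returned 'ORKG', offset=4
After 4 (seek(+1, CUR)): offset=5
After 5 (read(1)): returned 'W', offset=6
After 6 (tell()): offset=6
After 7 (seek(-2, CUR)): offset=4
After 8 (seek(28, SET)): offset=28
After 9 (read(4)): returned 'UW', offset=30

Answer: UW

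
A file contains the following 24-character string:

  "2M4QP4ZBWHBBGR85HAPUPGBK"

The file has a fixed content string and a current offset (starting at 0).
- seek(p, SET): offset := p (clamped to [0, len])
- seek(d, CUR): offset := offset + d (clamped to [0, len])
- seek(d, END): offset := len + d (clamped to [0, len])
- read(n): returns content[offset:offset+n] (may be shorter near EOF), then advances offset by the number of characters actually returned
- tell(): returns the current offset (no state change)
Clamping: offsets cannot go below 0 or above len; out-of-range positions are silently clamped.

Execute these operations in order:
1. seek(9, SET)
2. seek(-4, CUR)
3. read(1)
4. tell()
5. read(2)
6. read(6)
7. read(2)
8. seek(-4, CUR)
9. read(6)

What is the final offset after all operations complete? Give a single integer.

After 1 (seek(9, SET)): offset=9
After 2 (seek(-4, CUR)): offset=5
After 3 (read(1)): returned '4', offset=6
After 4 (tell()): offset=6
After 5 (read(2)): returned 'ZB', offset=8
After 6 (read(6)): returned 'WHBBGR', offset=14
After 7 (read(2)): returned '85', offset=16
After 8 (seek(-4, CUR)): offset=12
After 9 (read(6)): returned 'GR85HA', offset=18

Answer: 18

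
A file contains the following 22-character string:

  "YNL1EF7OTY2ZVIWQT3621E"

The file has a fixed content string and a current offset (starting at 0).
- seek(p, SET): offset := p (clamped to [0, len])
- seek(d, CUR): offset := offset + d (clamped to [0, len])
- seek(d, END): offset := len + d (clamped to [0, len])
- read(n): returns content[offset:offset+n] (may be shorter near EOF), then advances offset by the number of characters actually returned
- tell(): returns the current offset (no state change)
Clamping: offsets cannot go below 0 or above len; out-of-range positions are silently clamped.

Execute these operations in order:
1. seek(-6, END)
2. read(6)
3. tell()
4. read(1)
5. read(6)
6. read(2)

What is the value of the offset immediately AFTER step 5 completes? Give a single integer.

After 1 (seek(-6, END)): offset=16
After 2 (read(6)): returned 'T3621E', offset=22
After 3 (tell()): offset=22
After 4 (read(1)): returned '', offset=22
After 5 (read(6)): returned '', offset=22

Answer: 22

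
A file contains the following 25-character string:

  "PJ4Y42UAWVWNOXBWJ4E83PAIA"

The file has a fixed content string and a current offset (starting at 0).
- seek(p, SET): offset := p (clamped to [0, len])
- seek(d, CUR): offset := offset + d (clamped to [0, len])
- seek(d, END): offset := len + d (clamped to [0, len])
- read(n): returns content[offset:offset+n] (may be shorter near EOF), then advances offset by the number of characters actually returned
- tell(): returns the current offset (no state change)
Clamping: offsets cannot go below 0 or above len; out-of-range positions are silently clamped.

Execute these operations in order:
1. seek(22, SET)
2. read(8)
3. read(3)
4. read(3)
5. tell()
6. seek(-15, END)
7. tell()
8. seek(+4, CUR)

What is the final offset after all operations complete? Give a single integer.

Answer: 14

Derivation:
After 1 (seek(22, SET)): offset=22
After 2 (read(8)): returned 'AIA', offset=25
After 3 (read(3)): returned '', offset=25
After 4 (read(3)): returned '', offset=25
After 5 (tell()): offset=25
After 6 (seek(-15, END)): offset=10
After 7 (tell()): offset=10
After 8 (seek(+4, CUR)): offset=14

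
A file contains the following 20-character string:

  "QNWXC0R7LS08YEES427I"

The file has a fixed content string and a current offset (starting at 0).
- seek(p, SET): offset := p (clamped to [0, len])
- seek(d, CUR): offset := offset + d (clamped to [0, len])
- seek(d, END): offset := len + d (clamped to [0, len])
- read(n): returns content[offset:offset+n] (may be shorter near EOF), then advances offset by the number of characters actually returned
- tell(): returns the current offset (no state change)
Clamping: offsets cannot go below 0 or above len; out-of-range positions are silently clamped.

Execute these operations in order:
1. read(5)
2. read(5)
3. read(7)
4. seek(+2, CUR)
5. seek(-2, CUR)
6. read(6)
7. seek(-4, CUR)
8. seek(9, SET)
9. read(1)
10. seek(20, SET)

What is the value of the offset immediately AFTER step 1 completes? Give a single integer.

After 1 (read(5)): returned 'QNWXC', offset=5

Answer: 5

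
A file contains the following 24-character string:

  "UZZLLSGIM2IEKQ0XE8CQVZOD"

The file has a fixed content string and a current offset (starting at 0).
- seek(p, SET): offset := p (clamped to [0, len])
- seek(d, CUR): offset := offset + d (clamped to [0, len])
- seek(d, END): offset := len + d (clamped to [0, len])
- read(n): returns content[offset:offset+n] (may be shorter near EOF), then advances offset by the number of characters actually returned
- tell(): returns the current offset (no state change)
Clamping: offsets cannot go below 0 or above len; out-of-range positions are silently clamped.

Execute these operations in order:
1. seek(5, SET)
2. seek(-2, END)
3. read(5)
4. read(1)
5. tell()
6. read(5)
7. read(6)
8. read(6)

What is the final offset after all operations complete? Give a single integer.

After 1 (seek(5, SET)): offset=5
After 2 (seek(-2, END)): offset=22
After 3 (read(5)): returned 'OD', offset=24
After 4 (read(1)): returned '', offset=24
After 5 (tell()): offset=24
After 6 (read(5)): returned '', offset=24
After 7 (read(6)): returned '', offset=24
After 8 (read(6)): returned '', offset=24

Answer: 24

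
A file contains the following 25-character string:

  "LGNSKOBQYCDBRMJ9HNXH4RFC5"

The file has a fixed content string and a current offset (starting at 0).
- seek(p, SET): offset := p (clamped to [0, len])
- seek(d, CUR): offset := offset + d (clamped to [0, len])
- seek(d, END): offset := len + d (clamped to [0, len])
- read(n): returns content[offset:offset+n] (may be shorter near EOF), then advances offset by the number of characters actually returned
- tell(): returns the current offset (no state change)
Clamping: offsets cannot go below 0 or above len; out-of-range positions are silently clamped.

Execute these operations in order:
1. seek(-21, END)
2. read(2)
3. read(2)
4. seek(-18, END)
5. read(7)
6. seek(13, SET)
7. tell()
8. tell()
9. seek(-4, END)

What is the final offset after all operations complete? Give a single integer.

After 1 (seek(-21, END)): offset=4
After 2 (read(2)): returned 'KO', offset=6
After 3 (read(2)): returned 'BQ', offset=8
After 4 (seek(-18, END)): offset=7
After 5 (read(7)): returned 'QYCDBRM', offset=14
After 6 (seek(13, SET)): offset=13
After 7 (tell()): offset=13
After 8 (tell()): offset=13
After 9 (seek(-4, END)): offset=21

Answer: 21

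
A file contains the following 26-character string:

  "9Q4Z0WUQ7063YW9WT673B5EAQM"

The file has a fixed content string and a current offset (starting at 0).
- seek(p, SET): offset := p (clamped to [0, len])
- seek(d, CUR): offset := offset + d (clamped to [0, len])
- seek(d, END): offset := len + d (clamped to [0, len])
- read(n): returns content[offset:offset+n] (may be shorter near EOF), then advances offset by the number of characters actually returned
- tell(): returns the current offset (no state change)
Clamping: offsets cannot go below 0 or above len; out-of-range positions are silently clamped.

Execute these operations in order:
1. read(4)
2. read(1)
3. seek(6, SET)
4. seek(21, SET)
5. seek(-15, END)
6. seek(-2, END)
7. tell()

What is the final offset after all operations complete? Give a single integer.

Answer: 24

Derivation:
After 1 (read(4)): returned '9Q4Z', offset=4
After 2 (read(1)): returned '0', offset=5
After 3 (seek(6, SET)): offset=6
After 4 (seek(21, SET)): offset=21
After 5 (seek(-15, END)): offset=11
After 6 (seek(-2, END)): offset=24
After 7 (tell()): offset=24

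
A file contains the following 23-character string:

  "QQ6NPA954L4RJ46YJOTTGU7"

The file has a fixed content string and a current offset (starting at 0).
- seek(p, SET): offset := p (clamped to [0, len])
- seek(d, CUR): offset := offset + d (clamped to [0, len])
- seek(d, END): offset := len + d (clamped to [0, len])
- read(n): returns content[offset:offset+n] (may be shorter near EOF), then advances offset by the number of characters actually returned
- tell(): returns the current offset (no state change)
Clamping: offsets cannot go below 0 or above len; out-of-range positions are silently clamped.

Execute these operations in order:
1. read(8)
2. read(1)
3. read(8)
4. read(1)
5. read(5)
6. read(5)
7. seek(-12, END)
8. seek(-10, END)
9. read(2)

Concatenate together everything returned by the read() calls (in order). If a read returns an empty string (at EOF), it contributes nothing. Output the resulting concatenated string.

After 1 (read(8)): returned 'QQ6NPA95', offset=8
After 2 (read(1)): returned '4', offset=9
After 3 (read(8)): returned 'L4RJ46YJ', offset=17
After 4 (read(1)): returned 'O', offset=18
After 5 (read(5)): returned 'TTGU7', offset=23
After 6 (read(5)): returned '', offset=23
After 7 (seek(-12, END)): offset=11
After 8 (seek(-10, END)): offset=13
After 9 (read(2)): returned '46', offset=15

Answer: QQ6NPA954L4RJ46YJOTTGU746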